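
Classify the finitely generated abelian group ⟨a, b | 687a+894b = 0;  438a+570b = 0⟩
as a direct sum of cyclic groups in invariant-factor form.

Answer: M ≅ ℤ/3 ⊕ ℤ/6

Derivation:
rank_ℚ(R)=2; free=2−2=0
SNF(R) diag = [3, 6] → torsion [3, 6]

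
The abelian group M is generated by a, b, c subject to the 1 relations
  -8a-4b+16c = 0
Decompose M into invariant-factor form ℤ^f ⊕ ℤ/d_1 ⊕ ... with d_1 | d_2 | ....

rank_ℚ(R)=1; free=3−1=2
SNF(R) diag = [4] → torsion [4]

Answer: M ≅ ℤ^2 ⊕ ℤ/4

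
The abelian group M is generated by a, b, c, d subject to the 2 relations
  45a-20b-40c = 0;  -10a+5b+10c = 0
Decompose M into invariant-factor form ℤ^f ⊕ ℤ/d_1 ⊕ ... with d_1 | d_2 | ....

Answer: M ≅ ℤ^2 ⊕ ℤ/5 ⊕ ℤ/5

Derivation:
rank_ℚ(R)=2; free=4−2=2
SNF(R) diag = [5, 5] → torsion [5, 5]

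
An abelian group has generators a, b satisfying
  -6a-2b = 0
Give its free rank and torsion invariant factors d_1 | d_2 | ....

rank_ℚ(R)=1; free=2−1=1
SNF(R) diag = [2] → torsion [2]

Answer: M ≅ ℤ^1 ⊕ ℤ/2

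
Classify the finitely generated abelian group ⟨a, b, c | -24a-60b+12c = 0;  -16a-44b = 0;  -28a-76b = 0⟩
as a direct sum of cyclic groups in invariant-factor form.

Answer: M ≅ ℤ/4 ⊕ ℤ/4 ⊕ ℤ/12

Derivation:
rank_ℚ(R)=3; free=3−3=0
SNF(R) diag = [4, 4, 12] → torsion [4, 4, 12]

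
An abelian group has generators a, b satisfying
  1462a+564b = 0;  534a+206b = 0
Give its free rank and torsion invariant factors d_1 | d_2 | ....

Answer: M ≅ ℤ/2 ⊕ ℤ/2

Derivation:
rank_ℚ(R)=2; free=2−2=0
SNF(R) diag = [2, 2] → torsion [2, 2]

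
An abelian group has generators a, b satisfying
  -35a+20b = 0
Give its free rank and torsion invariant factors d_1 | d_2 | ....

Answer: M ≅ ℤ^1 ⊕ ℤ/5

Derivation:
rank_ℚ(R)=1; free=2−1=1
SNF(R) diag = [5] → torsion [5]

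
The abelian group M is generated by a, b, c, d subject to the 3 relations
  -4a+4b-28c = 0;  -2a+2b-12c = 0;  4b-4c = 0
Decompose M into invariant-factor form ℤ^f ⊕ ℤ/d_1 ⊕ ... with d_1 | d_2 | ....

Answer: M ≅ ℤ^1 ⊕ ℤ/2 ⊕ ℤ/4 ⊕ ℤ/4

Derivation:
rank_ℚ(R)=3; free=4−3=1
SNF(R) diag = [2, 4, 4] → torsion [2, 4, 4]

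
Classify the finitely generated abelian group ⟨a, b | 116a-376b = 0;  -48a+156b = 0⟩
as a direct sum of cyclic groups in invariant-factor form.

Answer: M ≅ ℤ/4 ⊕ ℤ/12

Derivation:
rank_ℚ(R)=2; free=2−2=0
SNF(R) diag = [4, 12] → torsion [4, 12]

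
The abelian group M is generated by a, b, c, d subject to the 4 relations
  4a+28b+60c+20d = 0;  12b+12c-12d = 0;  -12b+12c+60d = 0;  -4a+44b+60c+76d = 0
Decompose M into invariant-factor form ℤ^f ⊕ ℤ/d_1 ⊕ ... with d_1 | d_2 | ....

rank_ℚ(R)=4; free=4−4=0
SNF(R) diag = [4, 12, 24, 72] → torsion [4, 12, 24, 72]

Answer: M ≅ ℤ/4 ⊕ ℤ/12 ⊕ ℤ/24 ⊕ ℤ/72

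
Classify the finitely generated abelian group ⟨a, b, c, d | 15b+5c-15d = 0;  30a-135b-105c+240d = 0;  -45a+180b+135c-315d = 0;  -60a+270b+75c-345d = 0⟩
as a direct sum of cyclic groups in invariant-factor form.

Answer: M ≅ ℤ/5 ⊕ ℤ/15 ⊕ ℤ/45 ⊕ ℤ/135

Derivation:
rank_ℚ(R)=4; free=4−4=0
SNF(R) diag = [5, 15, 45, 135] → torsion [5, 15, 45, 135]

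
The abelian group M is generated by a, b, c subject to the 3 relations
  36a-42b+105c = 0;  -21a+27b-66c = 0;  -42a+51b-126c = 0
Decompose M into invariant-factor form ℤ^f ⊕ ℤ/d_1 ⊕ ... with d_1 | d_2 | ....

rank_ℚ(R)=3; free=3−3=0
SNF(R) diag = [3, 3, 3] → torsion [3, 3, 3]

Answer: M ≅ ℤ/3 ⊕ ℤ/3 ⊕ ℤ/3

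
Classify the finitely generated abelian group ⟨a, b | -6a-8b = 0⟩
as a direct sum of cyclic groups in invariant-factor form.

rank_ℚ(R)=1; free=2−1=1
SNF(R) diag = [2] → torsion [2]

Answer: M ≅ ℤ^1 ⊕ ℤ/2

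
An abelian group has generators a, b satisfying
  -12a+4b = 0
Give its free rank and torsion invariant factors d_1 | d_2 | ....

Answer: M ≅ ℤ^1 ⊕ ℤ/4

Derivation:
rank_ℚ(R)=1; free=2−1=1
SNF(R) diag = [4] → torsion [4]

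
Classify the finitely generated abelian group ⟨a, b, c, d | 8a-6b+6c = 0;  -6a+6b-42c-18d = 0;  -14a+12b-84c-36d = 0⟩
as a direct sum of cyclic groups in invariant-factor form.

Answer: M ≅ ℤ^1 ⊕ ℤ/2 ⊕ ℤ/6 ⊕ ℤ/18

Derivation:
rank_ℚ(R)=3; free=4−3=1
SNF(R) diag = [2, 6, 18] → torsion [2, 6, 18]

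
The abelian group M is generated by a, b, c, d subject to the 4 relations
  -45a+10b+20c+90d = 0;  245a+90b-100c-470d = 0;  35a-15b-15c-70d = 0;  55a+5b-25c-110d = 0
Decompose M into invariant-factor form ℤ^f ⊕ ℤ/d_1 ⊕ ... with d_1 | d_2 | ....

Answer: M ≅ ℤ/5 ⊕ ℤ/5 ⊕ ℤ/10 ⊕ ℤ/20

Derivation:
rank_ℚ(R)=4; free=4−4=0
SNF(R) diag = [5, 5, 10, 20] → torsion [5, 5, 10, 20]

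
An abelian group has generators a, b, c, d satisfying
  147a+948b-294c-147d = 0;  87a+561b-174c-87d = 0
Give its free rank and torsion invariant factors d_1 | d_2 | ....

Answer: M ≅ ℤ^2 ⊕ ℤ/3 ⊕ ℤ/3

Derivation:
rank_ℚ(R)=2; free=4−2=2
SNF(R) diag = [3, 3] → torsion [3, 3]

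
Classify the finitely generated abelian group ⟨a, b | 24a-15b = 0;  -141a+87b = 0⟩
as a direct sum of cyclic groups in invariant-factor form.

Answer: M ≅ ℤ/3 ⊕ ℤ/9

Derivation:
rank_ℚ(R)=2; free=2−2=0
SNF(R) diag = [3, 9] → torsion [3, 9]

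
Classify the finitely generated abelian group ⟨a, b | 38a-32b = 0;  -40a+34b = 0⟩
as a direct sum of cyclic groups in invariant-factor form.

Answer: M ≅ ℤ/2 ⊕ ℤ/6

Derivation:
rank_ℚ(R)=2; free=2−2=0
SNF(R) diag = [2, 6] → torsion [2, 6]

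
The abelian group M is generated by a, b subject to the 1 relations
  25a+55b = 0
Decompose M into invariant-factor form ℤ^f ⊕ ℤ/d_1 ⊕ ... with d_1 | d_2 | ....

Answer: M ≅ ℤ^1 ⊕ ℤ/5

Derivation:
rank_ℚ(R)=1; free=2−1=1
SNF(R) diag = [5] → torsion [5]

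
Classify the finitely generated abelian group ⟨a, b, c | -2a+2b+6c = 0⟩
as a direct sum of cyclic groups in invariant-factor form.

rank_ℚ(R)=1; free=3−1=2
SNF(R) diag = [2] → torsion [2]

Answer: M ≅ ℤ^2 ⊕ ℤ/2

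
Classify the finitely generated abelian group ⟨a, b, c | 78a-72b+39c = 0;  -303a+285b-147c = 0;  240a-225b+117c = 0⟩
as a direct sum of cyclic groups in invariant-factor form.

Answer: M ≅ ℤ/3 ⊕ ℤ/3 ⊕ ℤ/3

Derivation:
rank_ℚ(R)=3; free=3−3=0
SNF(R) diag = [3, 3, 3] → torsion [3, 3, 3]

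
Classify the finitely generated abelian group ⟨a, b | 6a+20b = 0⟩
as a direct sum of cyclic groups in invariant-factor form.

Answer: M ≅ ℤ^1 ⊕ ℤ/2

Derivation:
rank_ℚ(R)=1; free=2−1=1
SNF(R) diag = [2] → torsion [2]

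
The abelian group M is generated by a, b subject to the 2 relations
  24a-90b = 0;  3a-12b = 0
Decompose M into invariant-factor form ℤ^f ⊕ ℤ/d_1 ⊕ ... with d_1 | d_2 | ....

Answer: M ≅ ℤ/3 ⊕ ℤ/6

Derivation:
rank_ℚ(R)=2; free=2−2=0
SNF(R) diag = [3, 6] → torsion [3, 6]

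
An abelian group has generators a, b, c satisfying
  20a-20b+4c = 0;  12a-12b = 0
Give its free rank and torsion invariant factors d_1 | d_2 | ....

rank_ℚ(R)=2; free=3−2=1
SNF(R) diag = [4, 12] → torsion [4, 12]

Answer: M ≅ ℤ^1 ⊕ ℤ/4 ⊕ ℤ/12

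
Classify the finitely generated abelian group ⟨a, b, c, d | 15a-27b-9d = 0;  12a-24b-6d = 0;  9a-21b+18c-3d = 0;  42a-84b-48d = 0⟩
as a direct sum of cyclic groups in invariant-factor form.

Answer: M ≅ ℤ/3 ⊕ ℤ/6 ⊕ ℤ/18 ⊕ ℤ/54

Derivation:
rank_ℚ(R)=4; free=4−4=0
SNF(R) diag = [3, 6, 18, 54] → torsion [3, 6, 18, 54]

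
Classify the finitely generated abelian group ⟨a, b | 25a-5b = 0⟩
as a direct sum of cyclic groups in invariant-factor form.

rank_ℚ(R)=1; free=2−1=1
SNF(R) diag = [5] → torsion [5]

Answer: M ≅ ℤ^1 ⊕ ℤ/5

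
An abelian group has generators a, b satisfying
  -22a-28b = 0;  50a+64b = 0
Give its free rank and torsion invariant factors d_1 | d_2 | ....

rank_ℚ(R)=2; free=2−2=0
SNF(R) diag = [2, 4] → torsion [2, 4]

Answer: M ≅ ℤ/2 ⊕ ℤ/4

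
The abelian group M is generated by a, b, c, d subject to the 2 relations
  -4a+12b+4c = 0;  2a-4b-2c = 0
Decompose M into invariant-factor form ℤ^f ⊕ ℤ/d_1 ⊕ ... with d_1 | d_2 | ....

rank_ℚ(R)=2; free=4−2=2
SNF(R) diag = [2, 4] → torsion [2, 4]

Answer: M ≅ ℤ^2 ⊕ ℤ/2 ⊕ ℤ/4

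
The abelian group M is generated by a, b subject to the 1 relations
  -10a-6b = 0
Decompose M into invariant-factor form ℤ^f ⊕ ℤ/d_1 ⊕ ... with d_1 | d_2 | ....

rank_ℚ(R)=1; free=2−1=1
SNF(R) diag = [2] → torsion [2]

Answer: M ≅ ℤ^1 ⊕ ℤ/2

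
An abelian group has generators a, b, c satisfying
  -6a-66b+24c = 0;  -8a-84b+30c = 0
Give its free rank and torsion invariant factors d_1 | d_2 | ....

Answer: M ≅ ℤ^1 ⊕ ℤ/2 ⊕ ℤ/6

Derivation:
rank_ℚ(R)=2; free=3−2=1
SNF(R) diag = [2, 6] → torsion [2, 6]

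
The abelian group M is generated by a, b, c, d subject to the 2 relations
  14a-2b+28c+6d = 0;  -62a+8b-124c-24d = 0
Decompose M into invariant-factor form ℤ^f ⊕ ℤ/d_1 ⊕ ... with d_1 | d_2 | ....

rank_ℚ(R)=2; free=4−2=2
SNF(R) diag = [2, 6] → torsion [2, 6]

Answer: M ≅ ℤ^2 ⊕ ℤ/2 ⊕ ℤ/6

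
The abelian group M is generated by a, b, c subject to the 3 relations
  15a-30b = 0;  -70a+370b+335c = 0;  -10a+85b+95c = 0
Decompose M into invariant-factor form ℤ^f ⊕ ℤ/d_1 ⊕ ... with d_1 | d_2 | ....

Answer: M ≅ ℤ/5 ⊕ ℤ/15 ⊕ ℤ/15

Derivation:
rank_ℚ(R)=3; free=3−3=0
SNF(R) diag = [5, 15, 15] → torsion [5, 15, 15]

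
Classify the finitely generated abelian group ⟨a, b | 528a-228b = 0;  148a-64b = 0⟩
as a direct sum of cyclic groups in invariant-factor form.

rank_ℚ(R)=2; free=2−2=0
SNF(R) diag = [4, 12] → torsion [4, 12]

Answer: M ≅ ℤ/4 ⊕ ℤ/12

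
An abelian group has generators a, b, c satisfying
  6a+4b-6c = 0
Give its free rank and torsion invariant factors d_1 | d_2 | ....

rank_ℚ(R)=1; free=3−1=2
SNF(R) diag = [2] → torsion [2]

Answer: M ≅ ℤ^2 ⊕ ℤ/2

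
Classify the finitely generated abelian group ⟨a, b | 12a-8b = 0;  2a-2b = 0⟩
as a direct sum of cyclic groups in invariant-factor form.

Answer: M ≅ ℤ/2 ⊕ ℤ/4

Derivation:
rank_ℚ(R)=2; free=2−2=0
SNF(R) diag = [2, 4] → torsion [2, 4]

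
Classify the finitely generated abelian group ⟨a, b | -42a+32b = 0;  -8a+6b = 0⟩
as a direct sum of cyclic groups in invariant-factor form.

rank_ℚ(R)=2; free=2−2=0
SNF(R) diag = [2, 2] → torsion [2, 2]

Answer: M ≅ ℤ/2 ⊕ ℤ/2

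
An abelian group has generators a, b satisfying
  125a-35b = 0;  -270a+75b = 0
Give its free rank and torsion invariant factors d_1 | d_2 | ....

Answer: M ≅ ℤ/5 ⊕ ℤ/15

Derivation:
rank_ℚ(R)=2; free=2−2=0
SNF(R) diag = [5, 15] → torsion [5, 15]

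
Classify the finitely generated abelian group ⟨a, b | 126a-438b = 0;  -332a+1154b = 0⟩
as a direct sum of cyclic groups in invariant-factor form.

Answer: M ≅ ℤ/2 ⊕ ℤ/6

Derivation:
rank_ℚ(R)=2; free=2−2=0
SNF(R) diag = [2, 6] → torsion [2, 6]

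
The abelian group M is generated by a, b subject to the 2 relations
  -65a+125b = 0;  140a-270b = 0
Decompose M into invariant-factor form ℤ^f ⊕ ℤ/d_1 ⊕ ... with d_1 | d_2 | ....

rank_ℚ(R)=2; free=2−2=0
SNF(R) diag = [5, 10] → torsion [5, 10]

Answer: M ≅ ℤ/5 ⊕ ℤ/10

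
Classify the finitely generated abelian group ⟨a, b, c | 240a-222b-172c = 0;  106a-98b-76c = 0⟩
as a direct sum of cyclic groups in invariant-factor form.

Answer: M ≅ ℤ^1 ⊕ ℤ/2 ⊕ ℤ/2

Derivation:
rank_ℚ(R)=2; free=3−2=1
SNF(R) diag = [2, 2] → torsion [2, 2]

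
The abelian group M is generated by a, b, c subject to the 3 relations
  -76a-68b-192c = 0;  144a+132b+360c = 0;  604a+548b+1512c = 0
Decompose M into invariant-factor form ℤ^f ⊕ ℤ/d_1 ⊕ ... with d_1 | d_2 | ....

Answer: M ≅ ℤ/4 ⊕ ℤ/12 ⊕ ℤ/24

Derivation:
rank_ℚ(R)=3; free=3−3=0
SNF(R) diag = [4, 12, 24] → torsion [4, 12, 24]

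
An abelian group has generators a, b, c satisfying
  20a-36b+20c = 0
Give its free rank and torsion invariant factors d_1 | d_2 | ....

Answer: M ≅ ℤ^2 ⊕ ℤ/4

Derivation:
rank_ℚ(R)=1; free=3−1=2
SNF(R) diag = [4] → torsion [4]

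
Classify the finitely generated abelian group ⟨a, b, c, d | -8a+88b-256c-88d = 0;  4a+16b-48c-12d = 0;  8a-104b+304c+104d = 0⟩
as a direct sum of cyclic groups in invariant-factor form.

rank_ℚ(R)=3; free=4−3=1
SNF(R) diag = [4, 8, 16] → torsion [4, 8, 16]

Answer: M ≅ ℤ^1 ⊕ ℤ/4 ⊕ ℤ/8 ⊕ ℤ/16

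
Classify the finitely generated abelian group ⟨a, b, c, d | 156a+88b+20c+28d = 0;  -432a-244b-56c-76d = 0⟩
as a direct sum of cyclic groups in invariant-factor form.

Answer: M ≅ ℤ^2 ⊕ ℤ/4 ⊕ ℤ/12

Derivation:
rank_ℚ(R)=2; free=4−2=2
SNF(R) diag = [4, 12] → torsion [4, 12]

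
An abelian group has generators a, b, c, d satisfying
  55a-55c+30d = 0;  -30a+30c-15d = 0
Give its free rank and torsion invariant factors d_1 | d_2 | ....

Answer: M ≅ ℤ^2 ⊕ ℤ/5 ⊕ ℤ/15

Derivation:
rank_ℚ(R)=2; free=4−2=2
SNF(R) diag = [5, 15] → torsion [5, 15]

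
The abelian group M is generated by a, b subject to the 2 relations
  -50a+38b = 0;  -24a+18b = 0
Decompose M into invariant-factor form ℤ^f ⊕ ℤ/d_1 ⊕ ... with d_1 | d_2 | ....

rank_ℚ(R)=2; free=2−2=0
SNF(R) diag = [2, 6] → torsion [2, 6]

Answer: M ≅ ℤ/2 ⊕ ℤ/6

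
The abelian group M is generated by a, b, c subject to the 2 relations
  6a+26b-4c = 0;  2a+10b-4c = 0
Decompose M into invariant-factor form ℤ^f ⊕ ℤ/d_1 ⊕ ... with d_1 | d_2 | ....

Answer: M ≅ ℤ^1 ⊕ ℤ/2 ⊕ ℤ/4

Derivation:
rank_ℚ(R)=2; free=3−2=1
SNF(R) diag = [2, 4] → torsion [2, 4]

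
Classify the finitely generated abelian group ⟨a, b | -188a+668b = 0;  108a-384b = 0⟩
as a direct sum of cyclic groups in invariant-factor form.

rank_ℚ(R)=2; free=2−2=0
SNF(R) diag = [4, 12] → torsion [4, 12]

Answer: M ≅ ℤ/4 ⊕ ℤ/12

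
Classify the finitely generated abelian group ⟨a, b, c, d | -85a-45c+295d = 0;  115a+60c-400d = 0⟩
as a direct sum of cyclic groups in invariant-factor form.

Answer: M ≅ ℤ^2 ⊕ ℤ/5 ⊕ ℤ/15

Derivation:
rank_ℚ(R)=2; free=4−2=2
SNF(R) diag = [5, 15] → torsion [5, 15]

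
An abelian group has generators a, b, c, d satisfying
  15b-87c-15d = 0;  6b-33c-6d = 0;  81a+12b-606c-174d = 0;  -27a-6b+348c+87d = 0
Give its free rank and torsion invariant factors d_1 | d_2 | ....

Answer: M ≅ ℤ/3 ⊕ ℤ/9 ⊕ ℤ/27 ⊕ ℤ/81

Derivation:
rank_ℚ(R)=4; free=4−4=0
SNF(R) diag = [3, 9, 27, 81] → torsion [3, 9, 27, 81]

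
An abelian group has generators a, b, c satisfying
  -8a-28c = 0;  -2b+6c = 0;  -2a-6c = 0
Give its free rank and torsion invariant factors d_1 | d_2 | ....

Answer: M ≅ ℤ/2 ⊕ ℤ/2 ⊕ ℤ/4

Derivation:
rank_ℚ(R)=3; free=3−3=0
SNF(R) diag = [2, 2, 4] → torsion [2, 2, 4]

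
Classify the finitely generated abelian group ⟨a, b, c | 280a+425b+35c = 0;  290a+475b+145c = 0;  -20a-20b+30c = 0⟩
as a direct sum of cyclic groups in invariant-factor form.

rank_ℚ(R)=3; free=3−3=0
SNF(R) diag = [5, 10, 30] → torsion [5, 10, 30]

Answer: M ≅ ℤ/5 ⊕ ℤ/10 ⊕ ℤ/30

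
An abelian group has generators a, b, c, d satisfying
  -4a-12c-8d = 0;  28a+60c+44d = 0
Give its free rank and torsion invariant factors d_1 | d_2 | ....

rank_ℚ(R)=2; free=4−2=2
SNF(R) diag = [4, 12] → torsion [4, 12]

Answer: M ≅ ℤ^2 ⊕ ℤ/4 ⊕ ℤ/12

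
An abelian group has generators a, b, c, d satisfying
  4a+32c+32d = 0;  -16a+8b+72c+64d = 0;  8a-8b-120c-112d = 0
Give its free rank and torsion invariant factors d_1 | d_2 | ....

Answer: M ≅ ℤ^1 ⊕ ℤ/4 ⊕ ℤ/8 ⊕ ℤ/16

Derivation:
rank_ℚ(R)=3; free=4−3=1
SNF(R) diag = [4, 8, 16] → torsion [4, 8, 16]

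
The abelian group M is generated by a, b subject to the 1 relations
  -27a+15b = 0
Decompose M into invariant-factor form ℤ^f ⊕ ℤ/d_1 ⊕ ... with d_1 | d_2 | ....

rank_ℚ(R)=1; free=2−1=1
SNF(R) diag = [3] → torsion [3]

Answer: M ≅ ℤ^1 ⊕ ℤ/3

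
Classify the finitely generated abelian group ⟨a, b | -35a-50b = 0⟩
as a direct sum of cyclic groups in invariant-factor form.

Answer: M ≅ ℤ^1 ⊕ ℤ/5

Derivation:
rank_ℚ(R)=1; free=2−1=1
SNF(R) diag = [5] → torsion [5]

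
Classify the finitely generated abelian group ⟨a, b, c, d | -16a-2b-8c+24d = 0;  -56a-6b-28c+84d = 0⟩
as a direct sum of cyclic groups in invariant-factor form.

Answer: M ≅ ℤ^2 ⊕ ℤ/2 ⊕ ℤ/4

Derivation:
rank_ℚ(R)=2; free=4−2=2
SNF(R) diag = [2, 4] → torsion [2, 4]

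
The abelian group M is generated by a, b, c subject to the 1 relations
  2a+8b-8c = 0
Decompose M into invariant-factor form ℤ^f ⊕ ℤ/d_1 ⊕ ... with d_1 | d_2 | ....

Answer: M ≅ ℤ^2 ⊕ ℤ/2

Derivation:
rank_ℚ(R)=1; free=3−1=2
SNF(R) diag = [2] → torsion [2]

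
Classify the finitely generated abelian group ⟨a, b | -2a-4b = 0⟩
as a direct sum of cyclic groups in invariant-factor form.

rank_ℚ(R)=1; free=2−1=1
SNF(R) diag = [2] → torsion [2]

Answer: M ≅ ℤ^1 ⊕ ℤ/2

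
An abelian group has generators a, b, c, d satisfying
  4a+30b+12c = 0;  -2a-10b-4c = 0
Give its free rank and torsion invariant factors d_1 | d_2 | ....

Answer: M ≅ ℤ^2 ⊕ ℤ/2 ⊕ ℤ/2

Derivation:
rank_ℚ(R)=2; free=4−2=2
SNF(R) diag = [2, 2] → torsion [2, 2]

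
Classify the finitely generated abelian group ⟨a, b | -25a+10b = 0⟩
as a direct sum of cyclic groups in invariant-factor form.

rank_ℚ(R)=1; free=2−1=1
SNF(R) diag = [5] → torsion [5]

Answer: M ≅ ℤ^1 ⊕ ℤ/5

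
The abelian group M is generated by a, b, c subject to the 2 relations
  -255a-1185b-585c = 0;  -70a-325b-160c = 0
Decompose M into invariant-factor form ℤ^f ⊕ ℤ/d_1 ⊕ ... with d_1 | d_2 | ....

Answer: M ≅ ℤ^1 ⊕ ℤ/5 ⊕ ℤ/15

Derivation:
rank_ℚ(R)=2; free=3−2=1
SNF(R) diag = [5, 15] → torsion [5, 15]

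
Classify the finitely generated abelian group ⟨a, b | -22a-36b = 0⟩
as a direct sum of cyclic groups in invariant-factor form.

Answer: M ≅ ℤ^1 ⊕ ℤ/2

Derivation:
rank_ℚ(R)=1; free=2−1=1
SNF(R) diag = [2] → torsion [2]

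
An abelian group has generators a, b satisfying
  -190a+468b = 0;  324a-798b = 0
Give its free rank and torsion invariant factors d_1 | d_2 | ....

Answer: M ≅ ℤ/2 ⊕ ℤ/6

Derivation:
rank_ℚ(R)=2; free=2−2=0
SNF(R) diag = [2, 6] → torsion [2, 6]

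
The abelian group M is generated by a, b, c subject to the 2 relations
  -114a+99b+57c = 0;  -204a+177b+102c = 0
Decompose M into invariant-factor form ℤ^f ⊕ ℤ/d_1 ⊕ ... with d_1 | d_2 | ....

rank_ℚ(R)=2; free=3−2=1
SNF(R) diag = [3, 3] → torsion [3, 3]

Answer: M ≅ ℤ^1 ⊕ ℤ/3 ⊕ ℤ/3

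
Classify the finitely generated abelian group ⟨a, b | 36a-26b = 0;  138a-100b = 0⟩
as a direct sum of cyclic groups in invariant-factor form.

rank_ℚ(R)=2; free=2−2=0
SNF(R) diag = [2, 6] → torsion [2, 6]

Answer: M ≅ ℤ/2 ⊕ ℤ/6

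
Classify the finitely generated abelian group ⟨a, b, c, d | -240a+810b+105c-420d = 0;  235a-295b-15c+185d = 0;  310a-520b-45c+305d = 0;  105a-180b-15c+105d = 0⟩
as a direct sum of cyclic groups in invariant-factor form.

rank_ℚ(R)=4; free=4−4=0
SNF(R) diag = [5, 15, 45, 45] → torsion [5, 15, 45, 45]

Answer: M ≅ ℤ/5 ⊕ ℤ/15 ⊕ ℤ/45 ⊕ ℤ/45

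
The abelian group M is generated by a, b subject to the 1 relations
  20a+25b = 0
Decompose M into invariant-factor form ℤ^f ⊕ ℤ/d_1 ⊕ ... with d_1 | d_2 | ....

rank_ℚ(R)=1; free=2−1=1
SNF(R) diag = [5] → torsion [5]

Answer: M ≅ ℤ^1 ⊕ ℤ/5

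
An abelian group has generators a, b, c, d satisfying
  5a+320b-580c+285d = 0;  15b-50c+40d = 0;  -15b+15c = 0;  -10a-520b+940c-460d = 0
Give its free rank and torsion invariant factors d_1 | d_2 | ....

rank_ℚ(R)=4; free=4−4=0
SNF(R) diag = [5, 5, 15, 30] → torsion [5, 5, 15, 30]

Answer: M ≅ ℤ/5 ⊕ ℤ/5 ⊕ ℤ/15 ⊕ ℤ/30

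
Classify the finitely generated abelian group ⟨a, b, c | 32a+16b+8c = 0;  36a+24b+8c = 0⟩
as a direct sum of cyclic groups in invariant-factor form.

Answer: M ≅ ℤ^1 ⊕ ℤ/4 ⊕ ℤ/8

Derivation:
rank_ℚ(R)=2; free=3−2=1
SNF(R) diag = [4, 8] → torsion [4, 8]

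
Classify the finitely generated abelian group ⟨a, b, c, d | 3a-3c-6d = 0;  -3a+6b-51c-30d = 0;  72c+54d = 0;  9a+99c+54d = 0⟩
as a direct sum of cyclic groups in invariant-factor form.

Answer: M ≅ ℤ/3 ⊕ ℤ/6 ⊕ ℤ/18 ⊕ ℤ/36

Derivation:
rank_ℚ(R)=4; free=4−4=0
SNF(R) diag = [3, 6, 18, 36] → torsion [3, 6, 18, 36]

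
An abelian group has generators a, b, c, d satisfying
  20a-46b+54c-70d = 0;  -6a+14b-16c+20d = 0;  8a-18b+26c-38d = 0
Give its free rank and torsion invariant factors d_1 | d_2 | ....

Answer: M ≅ ℤ^1 ⊕ ℤ/2 ⊕ ℤ/2 ⊕ ℤ/4

Derivation:
rank_ℚ(R)=3; free=4−3=1
SNF(R) diag = [2, 2, 4] → torsion [2, 2, 4]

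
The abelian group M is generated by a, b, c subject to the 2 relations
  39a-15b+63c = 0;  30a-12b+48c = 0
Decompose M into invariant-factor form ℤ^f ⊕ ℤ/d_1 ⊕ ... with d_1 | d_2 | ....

Answer: M ≅ ℤ^1 ⊕ ℤ/3 ⊕ ℤ/6

Derivation:
rank_ℚ(R)=2; free=3−2=1
SNF(R) diag = [3, 6] → torsion [3, 6]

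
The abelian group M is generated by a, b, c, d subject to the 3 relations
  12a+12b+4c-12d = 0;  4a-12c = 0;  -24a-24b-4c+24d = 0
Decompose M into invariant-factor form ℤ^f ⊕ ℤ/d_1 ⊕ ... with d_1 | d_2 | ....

rank_ℚ(R)=3; free=4−3=1
SNF(R) diag = [4, 4, 12] → torsion [4, 4, 12]

Answer: M ≅ ℤ^1 ⊕ ℤ/4 ⊕ ℤ/4 ⊕ ℤ/12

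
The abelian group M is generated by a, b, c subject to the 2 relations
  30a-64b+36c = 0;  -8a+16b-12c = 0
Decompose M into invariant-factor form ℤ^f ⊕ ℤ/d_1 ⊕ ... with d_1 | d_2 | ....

Answer: M ≅ ℤ^1 ⊕ ℤ/2 ⊕ ℤ/4

Derivation:
rank_ℚ(R)=2; free=3−2=1
SNF(R) diag = [2, 4] → torsion [2, 4]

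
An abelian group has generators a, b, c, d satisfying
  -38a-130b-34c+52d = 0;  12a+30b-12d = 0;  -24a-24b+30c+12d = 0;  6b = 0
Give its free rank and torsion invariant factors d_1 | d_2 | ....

Answer: M ≅ ℤ/2 ⊕ ℤ/6 ⊕ ℤ/6 ⊕ ℤ/12

Derivation:
rank_ℚ(R)=4; free=4−4=0
SNF(R) diag = [2, 6, 6, 12] → torsion [2, 6, 6, 12]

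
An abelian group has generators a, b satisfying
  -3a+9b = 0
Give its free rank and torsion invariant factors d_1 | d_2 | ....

Answer: M ≅ ℤ^1 ⊕ ℤ/3

Derivation:
rank_ℚ(R)=1; free=2−1=1
SNF(R) diag = [3] → torsion [3]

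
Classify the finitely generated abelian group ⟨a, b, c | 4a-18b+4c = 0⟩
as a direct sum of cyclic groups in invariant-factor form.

rank_ℚ(R)=1; free=3−1=2
SNF(R) diag = [2] → torsion [2]

Answer: M ≅ ℤ^2 ⊕ ℤ/2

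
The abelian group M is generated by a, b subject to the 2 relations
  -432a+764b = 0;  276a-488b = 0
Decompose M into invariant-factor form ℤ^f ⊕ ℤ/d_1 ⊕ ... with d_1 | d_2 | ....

rank_ℚ(R)=2; free=2−2=0
SNF(R) diag = [4, 12] → torsion [4, 12]

Answer: M ≅ ℤ/4 ⊕ ℤ/12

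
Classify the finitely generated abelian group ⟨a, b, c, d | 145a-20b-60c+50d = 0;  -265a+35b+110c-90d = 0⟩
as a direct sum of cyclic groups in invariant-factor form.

rank_ℚ(R)=2; free=4−2=2
SNF(R) diag = [5, 5] → torsion [5, 5]

Answer: M ≅ ℤ^2 ⊕ ℤ/5 ⊕ ℤ/5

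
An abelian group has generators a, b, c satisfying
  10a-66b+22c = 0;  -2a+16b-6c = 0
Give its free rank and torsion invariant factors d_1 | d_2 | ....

Answer: M ≅ ℤ^1 ⊕ ℤ/2 ⊕ ℤ/2

Derivation:
rank_ℚ(R)=2; free=3−2=1
SNF(R) diag = [2, 2] → torsion [2, 2]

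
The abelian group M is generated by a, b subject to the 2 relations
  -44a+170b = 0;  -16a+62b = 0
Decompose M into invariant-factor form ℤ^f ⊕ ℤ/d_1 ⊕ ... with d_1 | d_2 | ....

Answer: M ≅ ℤ/2 ⊕ ℤ/4

Derivation:
rank_ℚ(R)=2; free=2−2=0
SNF(R) diag = [2, 4] → torsion [2, 4]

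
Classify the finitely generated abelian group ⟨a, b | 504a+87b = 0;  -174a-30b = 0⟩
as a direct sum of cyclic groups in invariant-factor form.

Answer: M ≅ ℤ/3 ⊕ ℤ/6

Derivation:
rank_ℚ(R)=2; free=2−2=0
SNF(R) diag = [3, 6] → torsion [3, 6]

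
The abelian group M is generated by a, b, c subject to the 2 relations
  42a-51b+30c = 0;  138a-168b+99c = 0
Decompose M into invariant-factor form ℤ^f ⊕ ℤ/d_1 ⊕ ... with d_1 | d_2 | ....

Answer: M ≅ ℤ^1 ⊕ ℤ/3 ⊕ ℤ/3

Derivation:
rank_ℚ(R)=2; free=3−2=1
SNF(R) diag = [3, 3] → torsion [3, 3]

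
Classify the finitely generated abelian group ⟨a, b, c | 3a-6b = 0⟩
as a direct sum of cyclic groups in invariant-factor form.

rank_ℚ(R)=1; free=3−1=2
SNF(R) diag = [3] → torsion [3]

Answer: M ≅ ℤ^2 ⊕ ℤ/3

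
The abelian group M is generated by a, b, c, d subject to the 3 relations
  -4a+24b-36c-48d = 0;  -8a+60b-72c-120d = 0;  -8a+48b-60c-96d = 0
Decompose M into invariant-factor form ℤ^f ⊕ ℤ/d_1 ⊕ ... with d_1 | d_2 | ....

rank_ℚ(R)=3; free=4−3=1
SNF(R) diag = [4, 12, 12] → torsion [4, 12, 12]

Answer: M ≅ ℤ^1 ⊕ ℤ/4 ⊕ ℤ/12 ⊕ ℤ/12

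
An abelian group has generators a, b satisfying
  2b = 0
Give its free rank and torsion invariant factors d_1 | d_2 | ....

Answer: M ≅ ℤ^1 ⊕ ℤ/2

Derivation:
rank_ℚ(R)=1; free=2−1=1
SNF(R) diag = [2] → torsion [2]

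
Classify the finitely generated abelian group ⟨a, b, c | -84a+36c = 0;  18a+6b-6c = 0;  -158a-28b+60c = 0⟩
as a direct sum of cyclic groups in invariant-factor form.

Answer: M ≅ ℤ/2 ⊕ ℤ/6 ⊕ ℤ/12

Derivation:
rank_ℚ(R)=3; free=3−3=0
SNF(R) diag = [2, 6, 12] → torsion [2, 6, 12]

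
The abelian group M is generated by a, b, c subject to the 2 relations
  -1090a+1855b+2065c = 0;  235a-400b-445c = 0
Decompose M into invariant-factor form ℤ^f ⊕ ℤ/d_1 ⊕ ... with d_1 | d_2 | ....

rank_ℚ(R)=2; free=3−2=1
SNF(R) diag = [5, 15] → torsion [5, 15]

Answer: M ≅ ℤ^1 ⊕ ℤ/5 ⊕ ℤ/15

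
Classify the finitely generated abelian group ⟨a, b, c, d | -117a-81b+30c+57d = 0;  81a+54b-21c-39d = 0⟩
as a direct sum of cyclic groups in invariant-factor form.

Answer: M ≅ ℤ^2 ⊕ ℤ/3 ⊕ ℤ/9

Derivation:
rank_ℚ(R)=2; free=4−2=2
SNF(R) diag = [3, 9] → torsion [3, 9]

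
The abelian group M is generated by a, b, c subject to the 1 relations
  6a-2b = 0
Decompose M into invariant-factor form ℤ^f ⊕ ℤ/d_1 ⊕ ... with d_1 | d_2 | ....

Answer: M ≅ ℤ^2 ⊕ ℤ/2

Derivation:
rank_ℚ(R)=1; free=3−1=2
SNF(R) diag = [2] → torsion [2]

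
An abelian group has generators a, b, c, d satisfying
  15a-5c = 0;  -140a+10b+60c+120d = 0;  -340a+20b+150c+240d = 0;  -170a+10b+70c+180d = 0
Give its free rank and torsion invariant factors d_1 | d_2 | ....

Answer: M ≅ ℤ/5 ⊕ ℤ/10 ⊕ ℤ/30 ⊕ ℤ/60

Derivation:
rank_ℚ(R)=4; free=4−4=0
SNF(R) diag = [5, 10, 30, 60] → torsion [5, 10, 30, 60]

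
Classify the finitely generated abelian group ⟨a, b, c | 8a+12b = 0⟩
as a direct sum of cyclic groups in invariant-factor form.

rank_ℚ(R)=1; free=3−1=2
SNF(R) diag = [4] → torsion [4]

Answer: M ≅ ℤ^2 ⊕ ℤ/4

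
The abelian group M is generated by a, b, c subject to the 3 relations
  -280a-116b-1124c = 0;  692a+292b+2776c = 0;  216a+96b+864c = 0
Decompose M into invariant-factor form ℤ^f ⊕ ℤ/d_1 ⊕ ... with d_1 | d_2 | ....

Answer: M ≅ ℤ/4 ⊕ ℤ/12 ⊕ ℤ/24

Derivation:
rank_ℚ(R)=3; free=3−3=0
SNF(R) diag = [4, 12, 24] → torsion [4, 12, 24]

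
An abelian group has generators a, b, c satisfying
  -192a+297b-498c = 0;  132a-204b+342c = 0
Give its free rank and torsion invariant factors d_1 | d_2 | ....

rank_ℚ(R)=2; free=3−2=1
SNF(R) diag = [3, 6] → torsion [3, 6]

Answer: M ≅ ℤ^1 ⊕ ℤ/3 ⊕ ℤ/6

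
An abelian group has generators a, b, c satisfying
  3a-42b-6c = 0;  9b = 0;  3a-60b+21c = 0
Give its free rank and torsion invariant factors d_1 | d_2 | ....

rank_ℚ(R)=3; free=3−3=0
SNF(R) diag = [3, 9, 27] → torsion [3, 9, 27]

Answer: M ≅ ℤ/3 ⊕ ℤ/9 ⊕ ℤ/27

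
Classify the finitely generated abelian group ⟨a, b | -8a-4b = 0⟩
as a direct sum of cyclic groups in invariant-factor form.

Answer: M ≅ ℤ^1 ⊕ ℤ/4

Derivation:
rank_ℚ(R)=1; free=2−1=1
SNF(R) diag = [4] → torsion [4]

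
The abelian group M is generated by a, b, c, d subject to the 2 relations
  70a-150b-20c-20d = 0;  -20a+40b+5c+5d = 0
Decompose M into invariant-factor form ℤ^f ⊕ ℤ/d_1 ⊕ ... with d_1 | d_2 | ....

rank_ℚ(R)=2; free=4−2=2
SNF(R) diag = [5, 10] → torsion [5, 10]

Answer: M ≅ ℤ^2 ⊕ ℤ/5 ⊕ ℤ/10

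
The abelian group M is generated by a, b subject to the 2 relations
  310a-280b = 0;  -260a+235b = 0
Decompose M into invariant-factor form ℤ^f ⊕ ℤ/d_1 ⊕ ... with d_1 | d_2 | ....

Answer: M ≅ ℤ/5 ⊕ ℤ/10

Derivation:
rank_ℚ(R)=2; free=2−2=0
SNF(R) diag = [5, 10] → torsion [5, 10]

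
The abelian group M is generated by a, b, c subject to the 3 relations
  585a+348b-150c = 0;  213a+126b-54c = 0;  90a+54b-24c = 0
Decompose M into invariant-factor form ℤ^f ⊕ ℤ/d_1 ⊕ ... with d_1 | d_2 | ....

rank_ℚ(R)=3; free=3−3=0
SNF(R) diag = [3, 6, 12] → torsion [3, 6, 12]

Answer: M ≅ ℤ/3 ⊕ ℤ/6 ⊕ ℤ/12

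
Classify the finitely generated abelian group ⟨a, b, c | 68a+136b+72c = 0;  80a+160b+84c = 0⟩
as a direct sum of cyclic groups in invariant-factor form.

rank_ℚ(R)=2; free=3−2=1
SNF(R) diag = [4, 12] → torsion [4, 12]

Answer: M ≅ ℤ^1 ⊕ ℤ/4 ⊕ ℤ/12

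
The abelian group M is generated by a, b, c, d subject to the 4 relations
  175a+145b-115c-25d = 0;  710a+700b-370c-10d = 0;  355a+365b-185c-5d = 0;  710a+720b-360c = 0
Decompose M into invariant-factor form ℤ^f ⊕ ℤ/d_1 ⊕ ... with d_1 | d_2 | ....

rank_ℚ(R)=4; free=4−4=0
SNF(R) diag = [5, 10, 30, 90] → torsion [5, 10, 30, 90]

Answer: M ≅ ℤ/5 ⊕ ℤ/10 ⊕ ℤ/30 ⊕ ℤ/90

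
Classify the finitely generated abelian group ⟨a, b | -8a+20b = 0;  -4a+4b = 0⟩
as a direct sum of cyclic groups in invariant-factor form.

rank_ℚ(R)=2; free=2−2=0
SNF(R) diag = [4, 12] → torsion [4, 12]

Answer: M ≅ ℤ/4 ⊕ ℤ/12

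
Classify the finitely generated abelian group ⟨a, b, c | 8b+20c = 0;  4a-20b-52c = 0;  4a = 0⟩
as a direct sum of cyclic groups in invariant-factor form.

rank_ℚ(R)=3; free=3−3=0
SNF(R) diag = [4, 4, 4] → torsion [4, 4, 4]

Answer: M ≅ ℤ/4 ⊕ ℤ/4 ⊕ ℤ/4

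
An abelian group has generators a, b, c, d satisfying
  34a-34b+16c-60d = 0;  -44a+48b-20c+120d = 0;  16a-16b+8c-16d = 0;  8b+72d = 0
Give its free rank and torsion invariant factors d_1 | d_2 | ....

rank_ℚ(R)=4; free=4−4=0
SNF(R) diag = [2, 4, 8, 24] → torsion [2, 4, 8, 24]

Answer: M ≅ ℤ/2 ⊕ ℤ/4 ⊕ ℤ/8 ⊕ ℤ/24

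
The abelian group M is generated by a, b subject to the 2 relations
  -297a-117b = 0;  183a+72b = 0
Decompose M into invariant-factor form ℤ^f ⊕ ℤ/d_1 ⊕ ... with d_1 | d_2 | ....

rank_ℚ(R)=2; free=2−2=0
SNF(R) diag = [3, 9] → torsion [3, 9]

Answer: M ≅ ℤ/3 ⊕ ℤ/9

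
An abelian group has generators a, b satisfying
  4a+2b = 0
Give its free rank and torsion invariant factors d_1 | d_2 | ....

rank_ℚ(R)=1; free=2−1=1
SNF(R) diag = [2] → torsion [2]

Answer: M ≅ ℤ^1 ⊕ ℤ/2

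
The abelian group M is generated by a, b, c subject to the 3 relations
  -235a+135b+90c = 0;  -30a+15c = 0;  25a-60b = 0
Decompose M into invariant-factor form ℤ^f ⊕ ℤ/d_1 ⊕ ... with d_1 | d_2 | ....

Answer: M ≅ ℤ/5 ⊕ ℤ/15 ⊕ ℤ/15

Derivation:
rank_ℚ(R)=3; free=3−3=0
SNF(R) diag = [5, 15, 15] → torsion [5, 15, 15]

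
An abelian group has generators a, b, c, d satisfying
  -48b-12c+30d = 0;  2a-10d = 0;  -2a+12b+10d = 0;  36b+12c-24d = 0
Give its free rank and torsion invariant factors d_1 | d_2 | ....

Answer: M ≅ ℤ/2 ⊕ ℤ/6 ⊕ ℤ/12 ⊕ ℤ/12

Derivation:
rank_ℚ(R)=4; free=4−4=0
SNF(R) diag = [2, 6, 12, 12] → torsion [2, 6, 12, 12]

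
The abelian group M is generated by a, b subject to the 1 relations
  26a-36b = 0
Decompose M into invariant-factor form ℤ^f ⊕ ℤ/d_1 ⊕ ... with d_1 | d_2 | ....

Answer: M ≅ ℤ^1 ⊕ ℤ/2

Derivation:
rank_ℚ(R)=1; free=2−1=1
SNF(R) diag = [2] → torsion [2]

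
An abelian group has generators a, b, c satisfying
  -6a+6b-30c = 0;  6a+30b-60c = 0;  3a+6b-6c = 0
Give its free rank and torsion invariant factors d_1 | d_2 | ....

Answer: M ≅ ℤ/3 ⊕ ℤ/6 ⊕ ℤ/18

Derivation:
rank_ℚ(R)=3; free=3−3=0
SNF(R) diag = [3, 6, 18] → torsion [3, 6, 18]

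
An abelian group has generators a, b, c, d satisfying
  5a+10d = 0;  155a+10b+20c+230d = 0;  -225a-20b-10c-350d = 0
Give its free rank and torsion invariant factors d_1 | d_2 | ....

rank_ℚ(R)=3; free=4−3=1
SNF(R) diag = [5, 10, 30] → torsion [5, 10, 30]

Answer: M ≅ ℤ^1 ⊕ ℤ/5 ⊕ ℤ/10 ⊕ ℤ/30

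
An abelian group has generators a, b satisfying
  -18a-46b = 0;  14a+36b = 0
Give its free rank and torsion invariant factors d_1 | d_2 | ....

rank_ℚ(R)=2; free=2−2=0
SNF(R) diag = [2, 2] → torsion [2, 2]

Answer: M ≅ ℤ/2 ⊕ ℤ/2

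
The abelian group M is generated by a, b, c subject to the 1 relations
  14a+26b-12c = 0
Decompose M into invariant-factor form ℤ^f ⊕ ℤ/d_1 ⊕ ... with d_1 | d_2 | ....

rank_ℚ(R)=1; free=3−1=2
SNF(R) diag = [2] → torsion [2]

Answer: M ≅ ℤ^2 ⊕ ℤ/2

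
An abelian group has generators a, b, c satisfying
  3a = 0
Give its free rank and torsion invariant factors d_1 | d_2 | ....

Answer: M ≅ ℤ^2 ⊕ ℤ/3

Derivation:
rank_ℚ(R)=1; free=3−1=2
SNF(R) diag = [3] → torsion [3]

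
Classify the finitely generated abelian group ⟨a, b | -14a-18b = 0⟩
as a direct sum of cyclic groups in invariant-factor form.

rank_ℚ(R)=1; free=2−1=1
SNF(R) diag = [2] → torsion [2]

Answer: M ≅ ℤ^1 ⊕ ℤ/2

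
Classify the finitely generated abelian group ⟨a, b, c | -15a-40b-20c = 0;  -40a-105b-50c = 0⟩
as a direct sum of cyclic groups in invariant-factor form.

rank_ℚ(R)=2; free=3−2=1
SNF(R) diag = [5, 5] → torsion [5, 5]

Answer: M ≅ ℤ^1 ⊕ ℤ/5 ⊕ ℤ/5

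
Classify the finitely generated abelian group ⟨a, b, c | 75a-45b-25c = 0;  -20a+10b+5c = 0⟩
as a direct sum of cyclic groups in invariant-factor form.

rank_ℚ(R)=2; free=3−2=1
SNF(R) diag = [5, 5] → torsion [5, 5]

Answer: M ≅ ℤ^1 ⊕ ℤ/5 ⊕ ℤ/5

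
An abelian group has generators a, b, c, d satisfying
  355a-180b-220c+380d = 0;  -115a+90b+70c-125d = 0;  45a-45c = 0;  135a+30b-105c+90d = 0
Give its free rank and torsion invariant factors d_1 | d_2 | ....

Answer: M ≅ ℤ/5 ⊕ ℤ/15 ⊕ ℤ/45 ⊕ ℤ/90

Derivation:
rank_ℚ(R)=4; free=4−4=0
SNF(R) diag = [5, 15, 45, 90] → torsion [5, 15, 45, 90]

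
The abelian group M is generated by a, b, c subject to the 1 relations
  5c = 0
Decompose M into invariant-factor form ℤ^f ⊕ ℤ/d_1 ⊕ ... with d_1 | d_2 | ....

rank_ℚ(R)=1; free=3−1=2
SNF(R) diag = [5] → torsion [5]

Answer: M ≅ ℤ^2 ⊕ ℤ/5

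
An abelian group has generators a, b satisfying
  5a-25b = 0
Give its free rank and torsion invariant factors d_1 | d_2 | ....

Answer: M ≅ ℤ^1 ⊕ ℤ/5

Derivation:
rank_ℚ(R)=1; free=2−1=1
SNF(R) diag = [5] → torsion [5]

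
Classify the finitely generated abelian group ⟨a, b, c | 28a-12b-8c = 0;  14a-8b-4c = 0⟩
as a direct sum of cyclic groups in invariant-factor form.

Answer: M ≅ ℤ^1 ⊕ ℤ/2 ⊕ ℤ/4

Derivation:
rank_ℚ(R)=2; free=3−2=1
SNF(R) diag = [2, 4] → torsion [2, 4]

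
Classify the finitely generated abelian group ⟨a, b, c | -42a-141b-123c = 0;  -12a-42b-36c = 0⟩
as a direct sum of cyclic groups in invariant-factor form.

rank_ℚ(R)=2; free=3−2=1
SNF(R) diag = [3, 6] → torsion [3, 6]

Answer: M ≅ ℤ^1 ⊕ ℤ/3 ⊕ ℤ/6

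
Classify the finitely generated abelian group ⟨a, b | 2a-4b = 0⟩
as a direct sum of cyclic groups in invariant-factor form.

Answer: M ≅ ℤ^1 ⊕ ℤ/2

Derivation:
rank_ℚ(R)=1; free=2−1=1
SNF(R) diag = [2] → torsion [2]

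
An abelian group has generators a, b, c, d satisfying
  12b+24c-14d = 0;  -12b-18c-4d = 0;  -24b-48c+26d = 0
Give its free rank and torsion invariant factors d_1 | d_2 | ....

Answer: M ≅ ℤ^1 ⊕ ℤ/2 ⊕ ℤ/6 ⊕ ℤ/12

Derivation:
rank_ℚ(R)=3; free=4−3=1
SNF(R) diag = [2, 6, 12] → torsion [2, 6, 12]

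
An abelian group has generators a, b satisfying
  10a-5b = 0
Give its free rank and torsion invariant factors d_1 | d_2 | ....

rank_ℚ(R)=1; free=2−1=1
SNF(R) diag = [5] → torsion [5]

Answer: M ≅ ℤ^1 ⊕ ℤ/5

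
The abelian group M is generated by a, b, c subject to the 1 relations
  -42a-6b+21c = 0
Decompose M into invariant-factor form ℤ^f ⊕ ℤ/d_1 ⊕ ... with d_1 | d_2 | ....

Answer: M ≅ ℤ^2 ⊕ ℤ/3

Derivation:
rank_ℚ(R)=1; free=3−1=2
SNF(R) diag = [3] → torsion [3]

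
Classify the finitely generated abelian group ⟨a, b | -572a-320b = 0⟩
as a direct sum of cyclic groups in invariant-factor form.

Answer: M ≅ ℤ^1 ⊕ ℤ/4

Derivation:
rank_ℚ(R)=1; free=2−1=1
SNF(R) diag = [4] → torsion [4]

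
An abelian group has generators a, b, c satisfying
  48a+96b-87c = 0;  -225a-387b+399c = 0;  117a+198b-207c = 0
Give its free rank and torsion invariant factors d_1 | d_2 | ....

Answer: M ≅ ℤ/3 ⊕ ℤ/3 ⊕ ℤ/9

Derivation:
rank_ℚ(R)=3; free=3−3=0
SNF(R) diag = [3, 3, 9] → torsion [3, 3, 9]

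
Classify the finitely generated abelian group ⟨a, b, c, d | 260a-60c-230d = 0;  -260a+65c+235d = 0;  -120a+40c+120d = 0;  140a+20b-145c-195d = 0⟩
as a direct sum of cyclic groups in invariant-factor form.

rank_ℚ(R)=4; free=4−4=0
SNF(R) diag = [5, 10, 20, 40] → torsion [5, 10, 20, 40]

Answer: M ≅ ℤ/5 ⊕ ℤ/10 ⊕ ℤ/20 ⊕ ℤ/40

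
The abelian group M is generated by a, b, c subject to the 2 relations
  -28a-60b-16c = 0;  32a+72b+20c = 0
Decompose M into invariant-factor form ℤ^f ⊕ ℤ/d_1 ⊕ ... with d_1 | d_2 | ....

rank_ℚ(R)=2; free=3−2=1
SNF(R) diag = [4, 12] → torsion [4, 12]

Answer: M ≅ ℤ^1 ⊕ ℤ/4 ⊕ ℤ/12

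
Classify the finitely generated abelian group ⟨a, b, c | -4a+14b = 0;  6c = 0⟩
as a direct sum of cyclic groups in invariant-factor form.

rank_ℚ(R)=2; free=3−2=1
SNF(R) diag = [2, 6] → torsion [2, 6]

Answer: M ≅ ℤ^1 ⊕ ℤ/2 ⊕ ℤ/6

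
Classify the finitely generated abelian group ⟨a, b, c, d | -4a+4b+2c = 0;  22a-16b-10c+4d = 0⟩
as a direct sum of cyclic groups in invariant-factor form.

rank_ℚ(R)=2; free=4−2=2
SNF(R) diag = [2, 2] → torsion [2, 2]

Answer: M ≅ ℤ^2 ⊕ ℤ/2 ⊕ ℤ/2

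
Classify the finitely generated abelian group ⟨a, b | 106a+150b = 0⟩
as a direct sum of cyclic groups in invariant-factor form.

Answer: M ≅ ℤ^1 ⊕ ℤ/2

Derivation:
rank_ℚ(R)=1; free=2−1=1
SNF(R) diag = [2] → torsion [2]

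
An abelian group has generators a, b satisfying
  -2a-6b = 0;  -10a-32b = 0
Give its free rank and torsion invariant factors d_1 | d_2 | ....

Answer: M ≅ ℤ/2 ⊕ ℤ/2

Derivation:
rank_ℚ(R)=2; free=2−2=0
SNF(R) diag = [2, 2] → torsion [2, 2]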